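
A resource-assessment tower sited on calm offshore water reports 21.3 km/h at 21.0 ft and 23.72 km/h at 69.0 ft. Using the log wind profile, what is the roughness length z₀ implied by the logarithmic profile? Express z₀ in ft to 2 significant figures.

z₀ ≈ 0.00060 ft

Log law: V(z) ∝ ln(z/z₀). With r = V₁/V₂ = 21.3/23.72 = 0.89798,
r · ln(z₂/z₀) = ln(z₁/z₀) ⇒ ln z₀ = (ln z₁ − r·ln z₂)/(1 − r)
ln z₀ = (3.04452 − 0.89798×4.23411) / 0.10202 = -7.4258
z₀ = exp(-7.4258) = 0.0005957 ft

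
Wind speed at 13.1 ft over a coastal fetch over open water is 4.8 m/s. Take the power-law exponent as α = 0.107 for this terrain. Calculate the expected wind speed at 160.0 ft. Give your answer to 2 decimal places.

6.27 m/s

Power-law profile: V₂ = V₁ · (z₂/z₁)^α
V₂ = 4.8 × (160.0/13.1)^0.107 = 4.8 × (12.2137)^0.107
    = 4.8 × 1.3071 = 6.2738 m/s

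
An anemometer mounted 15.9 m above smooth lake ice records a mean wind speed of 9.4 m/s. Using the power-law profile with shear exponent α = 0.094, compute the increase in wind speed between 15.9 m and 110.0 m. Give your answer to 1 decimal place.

1.9 m/s

Power law: V₂ = V₁ · (z₂/z₁)^α = 9.4 × (6.9182)^0.094 = 11.2742 m/s
ΔV = 11.2742 − 9.4 = 1.8742 m/s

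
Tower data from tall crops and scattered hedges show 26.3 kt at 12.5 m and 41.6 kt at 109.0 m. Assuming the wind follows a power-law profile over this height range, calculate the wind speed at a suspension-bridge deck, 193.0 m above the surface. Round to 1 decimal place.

46.9 kt

First find α: α = ln(V₂/V₁)/ln(z₂/z₁) = ln(41.6/26.3)/ln(109.0/12.5) = 0.45853/2.16562 = 0.2117
Extrapolate from 109.0 m to 193.0 m: V₃ = 41.6 × (193.0/109.0)^0.2117 = 41.6 × 1.1286 = 46.9495 kt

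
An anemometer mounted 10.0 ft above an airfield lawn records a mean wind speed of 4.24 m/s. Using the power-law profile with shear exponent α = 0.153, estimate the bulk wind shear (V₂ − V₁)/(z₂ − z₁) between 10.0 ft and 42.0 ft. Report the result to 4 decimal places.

Power law: V₂ = V₁ · (z₂/z₁)^α = 4.24 × (4.2000)^0.153 = 5.2811 m/s
ΔV/Δz = (5.2811 − 4.24)/(42.0 − 10.0) = 1.0411/32.0000 = 0.03253 m/s/ft

0.0325 m/s/ft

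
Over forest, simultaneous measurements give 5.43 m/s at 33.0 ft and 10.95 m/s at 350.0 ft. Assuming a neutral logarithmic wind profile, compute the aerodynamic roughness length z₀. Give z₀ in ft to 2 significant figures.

z₀ ≈ 3.2 ft

Log law: V(z) ∝ ln(z/z₀). With r = V₁/V₂ = 5.43/10.95 = 0.49589,
r · ln(z₂/z₀) = ln(z₁/z₀) ⇒ ln z₀ = (ln z₁ − r·ln z₂)/(1 − r)
ln z₀ = (3.49651 − 0.49589×5.85793) / 0.50411 = 1.1736
z₀ = exp(1.1736) = 3.234 ft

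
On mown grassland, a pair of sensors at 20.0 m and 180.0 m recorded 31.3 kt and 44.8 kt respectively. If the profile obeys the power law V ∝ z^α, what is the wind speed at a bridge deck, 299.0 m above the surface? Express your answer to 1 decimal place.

First find α: α = ln(V₂/V₁)/ln(z₂/z₁) = ln(44.8/31.3)/ln(180.0/20.0) = 0.35859/2.19722 = 0.1632
Extrapolate from 180.0 m to 299.0 m: V₃ = 44.8 × (299.0/180.0)^0.1632 = 44.8 × 1.0863 = 48.6684 kt

48.7 kt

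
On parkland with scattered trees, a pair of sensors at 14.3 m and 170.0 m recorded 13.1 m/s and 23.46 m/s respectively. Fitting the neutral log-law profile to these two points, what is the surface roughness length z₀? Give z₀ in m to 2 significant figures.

z₀ ≈ 0.62 m

Log law: V(z) ∝ ln(z/z₀). With r = V₁/V₂ = 13.1/23.46 = 0.55840,
r · ln(z₂/z₀) = ln(z₁/z₀) ⇒ ln z₀ = (ln z₁ − r·ln z₂)/(1 − r)
ln z₀ = (2.66026 − 0.55840×5.13580) / 0.44160 = -0.4700
z₀ = exp(-0.4700) = 0.6250 m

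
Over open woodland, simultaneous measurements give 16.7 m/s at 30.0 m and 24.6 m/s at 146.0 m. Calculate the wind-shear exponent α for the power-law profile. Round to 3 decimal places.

α ≈ 0.245

Power law: V₂/V₁ = (z₂/z₁)^α ⇒ α = ln(V₂/V₁) / ln(z₂/z₁)
α = ln(24.6/16.7) / ln(146.0/30.0) = ln(1.4731) / ln(4.8667)
  = 0.38734 / 1.58241 = 0.24478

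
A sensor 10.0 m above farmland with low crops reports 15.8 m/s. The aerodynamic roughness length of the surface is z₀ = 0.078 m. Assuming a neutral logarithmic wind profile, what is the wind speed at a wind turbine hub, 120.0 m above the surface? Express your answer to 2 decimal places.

Log law: V(z) ∝ ln(z/z₀), so V₂/V₁ = ln(z₂/z₀) / ln(z₁/z₀).
ln(120.0/0.078) = 7.3385, ln(10.0/0.078) = 4.8536
V₂ = 15.8 × 7.3385/4.8536 = 15.8 × 1.5120 = 23.8891 m/s

23.89 m/s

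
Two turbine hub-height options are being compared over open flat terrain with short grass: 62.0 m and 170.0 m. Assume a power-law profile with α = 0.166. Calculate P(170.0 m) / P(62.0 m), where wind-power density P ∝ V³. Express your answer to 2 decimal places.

1.65

Speed ratio: V_B/V_A = (z_B/z_A)^α = (170.0/62.0)^0.166 = (2.7419)^0.166 = 1.18227
Power-density ratio: P_B/P_A = (V_B/V_A)³ = (1.18227)³ = 1.65254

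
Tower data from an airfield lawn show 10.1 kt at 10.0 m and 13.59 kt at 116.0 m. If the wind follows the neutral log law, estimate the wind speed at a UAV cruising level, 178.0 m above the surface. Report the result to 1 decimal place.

14.2 kt

Log law: V ∝ ln(z/z₀). From the pair, with r = V₁/V₂ = 0.74319,
ln z₀ = (ln z₁ − r·ln z₂)/(1 − r) = (2.3026 − 0.74319×4.7536)/0.25681 = -4.7906 → z₀ = 0.008308 m
V₃ = V₁ · ln(z₃/z₀)/ln(z₁/z₀) = 10.1 × 9.9724/7.0932 = 14.1997 kt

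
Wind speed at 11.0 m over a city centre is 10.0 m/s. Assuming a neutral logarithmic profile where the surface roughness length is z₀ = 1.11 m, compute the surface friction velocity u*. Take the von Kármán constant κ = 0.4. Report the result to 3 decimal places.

Log law: V(z) = (u*/κ) · ln(z/z₀) ⇒ u* = κ · V / ln(z/z₀)
u* = 0.4 × 10.0 / ln(11.0/1.11) = 0.4 × 10.0 / 2.2935
   = 4.0000 / 2.2935 = 1.7440 m/s

u* ≈ 1.744 m/s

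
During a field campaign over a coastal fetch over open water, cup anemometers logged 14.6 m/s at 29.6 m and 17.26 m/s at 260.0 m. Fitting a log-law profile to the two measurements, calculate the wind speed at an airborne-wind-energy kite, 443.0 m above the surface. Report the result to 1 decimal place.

17.9 m/s

Log law: V ∝ ln(z/z₀). From the pair, with r = V₁/V₂ = 0.84589,
ln z₀ = (ln z₁ − r·ln z₂)/(1 − r) = (3.3878 − 0.84589×5.5607)/0.15411 = -8.5387 → z₀ = 0.0001957 m
V₃ = V₁ · ln(z₃/z₀)/ln(z₁/z₀) = 14.6 × 14.6323/11.9265 = 17.9123 m/s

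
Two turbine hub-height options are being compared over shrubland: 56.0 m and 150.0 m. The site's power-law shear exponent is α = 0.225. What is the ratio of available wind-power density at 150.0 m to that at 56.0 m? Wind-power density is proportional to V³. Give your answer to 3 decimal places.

Speed ratio: V_B/V_A = (z_B/z_A)^α = (150.0/56.0)^0.225 = (2.6786)^0.225 = 1.24818
Power-density ratio: P_B/P_A = (V_B/V_A)³ = (1.24818)³ = 1.94462

1.945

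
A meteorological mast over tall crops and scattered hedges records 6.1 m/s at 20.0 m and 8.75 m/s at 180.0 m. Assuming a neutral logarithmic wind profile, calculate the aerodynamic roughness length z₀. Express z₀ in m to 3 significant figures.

Log law: V(z) ∝ ln(z/z₀). With r = V₁/V₂ = 6.1/8.75 = 0.69714,
r · ln(z₂/z₀) = ln(z₁/z₀) ⇒ ln z₀ = (ln z₁ − r·ln z₂)/(1 − r)
ln z₀ = (2.99573 − 0.69714×5.19296) / 0.30286 = -2.0620
z₀ = exp(-2.0620) = 0.1272 m

z₀ ≈ 0.127 m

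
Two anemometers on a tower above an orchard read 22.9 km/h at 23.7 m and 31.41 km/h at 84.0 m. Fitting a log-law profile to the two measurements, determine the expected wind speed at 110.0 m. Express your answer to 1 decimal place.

33.2 km/h

Log law: V ∝ ln(z/z₀). From the pair, with r = V₁/V₂ = 0.72907,
ln z₀ = (ln z₁ − r·ln z₂)/(1 − r) = (3.1655 − 0.72907×4.4308)/0.27093 = -0.2395 → z₀ = 0.7870 m
V₃ = V₁ · ln(z₃/z₀)/ln(z₁/z₀) = 22.9 × 4.9400/3.4050 = 33.2236 km/h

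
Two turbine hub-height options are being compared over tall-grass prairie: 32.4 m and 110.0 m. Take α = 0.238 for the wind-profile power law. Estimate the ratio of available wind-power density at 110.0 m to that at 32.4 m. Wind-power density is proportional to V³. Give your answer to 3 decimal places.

Speed ratio: V_B/V_A = (z_B/z_A)^α = (110.0/32.4)^0.238 = (3.3951)^0.238 = 1.33765
Power-density ratio: P_B/P_A = (V_B/V_A)³ = (1.33765)³ = 2.39345

2.393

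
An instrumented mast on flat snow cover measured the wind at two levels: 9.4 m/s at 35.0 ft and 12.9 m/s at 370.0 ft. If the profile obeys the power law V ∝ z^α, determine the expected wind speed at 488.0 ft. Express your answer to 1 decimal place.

13.4 m/s

First find α: α = ln(V₂/V₁)/ln(z₂/z₁) = ln(12.9/9.4)/ln(370.0/35.0) = 0.31652/2.35815 = 0.1342
Extrapolate from 370.0 ft to 488.0 ft: V₃ = 12.9 × (488.0/370.0)^0.1342 = 12.9 × 1.0379 = 13.3883 m/s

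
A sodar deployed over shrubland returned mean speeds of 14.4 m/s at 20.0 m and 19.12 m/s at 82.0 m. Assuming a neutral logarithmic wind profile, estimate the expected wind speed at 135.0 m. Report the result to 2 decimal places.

20.79 m/s

Log law: V ∝ ln(z/z₀). From the pair, with r = V₁/V₂ = 0.75314,
ln z₀ = (ln z₁ − r·ln z₂)/(1 − r) = (2.9957 − 0.75314×4.4067)/0.24686 = -1.3090 → z₀ = 0.2701 m
V₃ = V₁ · ln(z₃/z₀)/ln(z₁/z₀) = 14.4 × 6.2142/4.3047 = 20.7878 m/s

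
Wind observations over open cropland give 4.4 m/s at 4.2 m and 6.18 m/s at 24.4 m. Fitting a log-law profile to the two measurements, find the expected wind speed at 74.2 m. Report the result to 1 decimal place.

7.3 m/s

Log law: V ∝ ln(z/z₀). From the pair, with r = V₁/V₂ = 0.71197,
ln z₀ = (ln z₁ − r·ln z₂)/(1 − r) = (1.4351 − 0.71197×3.1946)/0.28803 = -2.9142 → z₀ = 0.05425 m
V₃ = V₁ · ln(z₃/z₀)/ln(z₁/z₀) = 4.4 × 7.2210/4.3493 = 7.3051 m/s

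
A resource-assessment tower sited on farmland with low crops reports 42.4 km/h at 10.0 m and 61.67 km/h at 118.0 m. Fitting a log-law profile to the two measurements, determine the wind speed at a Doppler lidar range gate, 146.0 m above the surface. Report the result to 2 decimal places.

63.33 km/h

Log law: V ∝ ln(z/z₀). From the pair, with r = V₁/V₂ = 0.68753,
ln z₀ = (ln z₁ − r·ln z₂)/(1 − r) = (2.3026 − 0.68753×4.7707)/0.31247 = -3.1280 → z₀ = 0.04381 m
V₃ = V₁ · ln(z₃/z₀)/ln(z₁/z₀) = 42.4 × 8.1116/5.4306 = 63.3324 km/h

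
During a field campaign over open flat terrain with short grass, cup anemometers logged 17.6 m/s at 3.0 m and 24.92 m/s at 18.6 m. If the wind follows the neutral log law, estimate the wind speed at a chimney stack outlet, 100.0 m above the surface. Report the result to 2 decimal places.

Log law: V ∝ ln(z/z₀). From the pair, with r = V₁/V₂ = 0.70626,
ln z₀ = (ln z₁ − r·ln z₂)/(1 − r) = (1.0986 − 0.70626×2.9232)/0.29374 = -3.2883 → z₀ = 0.03732 m
V₃ = V₁ · ln(z₃/z₀)/ln(z₁/z₀) = 17.6 × 7.8935/4.3869 = 31.6681 m/s

31.67 m/s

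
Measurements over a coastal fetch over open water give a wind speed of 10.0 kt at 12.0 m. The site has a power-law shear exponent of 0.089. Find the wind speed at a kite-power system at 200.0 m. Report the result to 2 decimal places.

Power-law profile: V₂ = V₁ · (z₂/z₁)^α
V₂ = 10.0 × (200.0/12.0)^0.089 = 10.0 × (16.6667)^0.089
    = 10.0 × 1.2845 = 12.8453 kt

12.85 kt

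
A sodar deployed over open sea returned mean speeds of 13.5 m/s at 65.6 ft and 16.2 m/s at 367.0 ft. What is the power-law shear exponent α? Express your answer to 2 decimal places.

Power law: V₂/V₁ = (z₂/z₁)^α ⇒ α = ln(V₂/V₁) / ln(z₂/z₁)
α = ln(16.2/13.5) / ln(367.0/65.6) = ln(1.2000) / ln(5.5945)
  = 0.18232 / 1.72179 = 0.10589

α ≈ 0.11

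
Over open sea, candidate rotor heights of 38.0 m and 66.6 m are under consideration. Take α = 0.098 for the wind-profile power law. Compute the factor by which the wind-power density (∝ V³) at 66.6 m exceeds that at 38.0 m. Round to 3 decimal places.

1.179

Speed ratio: V_B/V_A = (z_B/z_A)^α = (66.6/38.0)^0.098 = (1.7526)^0.098 = 1.05653
Power-density ratio: P_B/P_A = (V_B/V_A)³ = (1.05653)³ = 1.17936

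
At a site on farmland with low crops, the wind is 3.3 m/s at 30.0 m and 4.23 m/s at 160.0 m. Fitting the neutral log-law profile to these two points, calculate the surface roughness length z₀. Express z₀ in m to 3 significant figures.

z₀ ≈ 0.0790 m

Log law: V(z) ∝ ln(z/z₀). With r = V₁/V₂ = 3.3/4.23 = 0.78014,
r · ln(z₂/z₀) = ln(z₁/z₀) ⇒ ln z₀ = (ln z₁ − r·ln z₂)/(1 − r)
ln z₀ = (3.40120 − 0.78014×5.07517) / 0.21986 = -2.5387
z₀ = exp(-2.5387) = 0.07897 m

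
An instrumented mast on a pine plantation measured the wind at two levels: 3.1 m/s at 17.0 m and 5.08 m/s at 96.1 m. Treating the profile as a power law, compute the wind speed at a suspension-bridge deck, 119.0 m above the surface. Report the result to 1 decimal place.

First find α: α = ln(V₂/V₁)/ln(z₂/z₁) = ln(5.08/3.1)/ln(96.1/17.0) = 0.49391/1.73218 = 0.2851
Extrapolate from 96.1 m to 119.0 m: V₃ = 5.08 × (119.0/96.1)^0.2851 = 5.08 × 1.0628 = 5.3992 m/s

5.4 m/s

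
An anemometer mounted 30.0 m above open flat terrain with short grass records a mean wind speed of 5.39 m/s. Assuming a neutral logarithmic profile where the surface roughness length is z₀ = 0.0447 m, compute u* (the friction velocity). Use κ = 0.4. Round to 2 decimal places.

Log law: V(z) = (u*/κ) · ln(z/z₀) ⇒ u* = κ · V / ln(z/z₀)
u* = 0.4 × 5.39 / ln(30.0/0.0447) = 0.4 × 5.39 / 6.5090
   = 2.1560 / 6.5090 = 0.3312 m/s

u* ≈ 0.33 m/s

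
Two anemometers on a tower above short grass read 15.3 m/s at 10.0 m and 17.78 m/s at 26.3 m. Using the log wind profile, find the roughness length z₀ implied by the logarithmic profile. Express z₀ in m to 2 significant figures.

z₀ ≈ 0.026 m

Log law: V(z) ∝ ln(z/z₀). With r = V₁/V₂ = 15.3/17.78 = 0.86052,
r · ln(z₂/z₀) = ln(z₁/z₀) ⇒ ln z₀ = (ln z₁ − r·ln z₂)/(1 − r)
ln z₀ = (2.30259 − 0.86052×3.26957) / 0.13948 = -3.6631
z₀ = exp(-3.6631) = 0.02565 m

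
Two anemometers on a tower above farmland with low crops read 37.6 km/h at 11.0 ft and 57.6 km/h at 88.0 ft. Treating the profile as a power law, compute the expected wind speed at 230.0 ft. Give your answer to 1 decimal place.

70.1 km/h

First find α: α = ln(V₂/V₁)/ln(z₂/z₁) = ln(57.6/37.6)/ln(88.0/11.0) = 0.42652/2.07944 = 0.2051
Extrapolate from 88.0 ft to 230.0 ft: V₃ = 57.6 × (230.0/88.0)^0.2051 = 57.6 × 1.2178 = 70.1463 km/h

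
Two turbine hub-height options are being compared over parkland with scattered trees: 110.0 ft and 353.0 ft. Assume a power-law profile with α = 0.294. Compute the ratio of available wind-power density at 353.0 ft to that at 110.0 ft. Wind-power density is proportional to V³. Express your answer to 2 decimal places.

2.80

Speed ratio: V_B/V_A = (z_B/z_A)^α = (353.0/110.0)^0.294 = (3.2091)^0.294 = 1.40889
Power-density ratio: P_B/P_A = (V_B/V_A)³ = (1.40889)³ = 2.79659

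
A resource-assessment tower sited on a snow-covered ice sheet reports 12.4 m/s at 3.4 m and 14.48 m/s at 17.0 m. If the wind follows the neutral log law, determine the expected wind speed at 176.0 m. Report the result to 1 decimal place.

17.5 m/s

Log law: V ∝ ln(z/z₀). From the pair, with r = V₁/V₂ = 0.85635,
ln z₀ = (ln z₁ − r·ln z₂)/(1 − r) = (1.2238 − 0.85635×2.8332)/0.14365 = -8.3710 → z₀ = 0.0002315 m
V₃ = V₁ · ln(z₃/z₀)/ln(z₁/z₀) = 12.4 × 13.5414/9.5947 = 17.5006 m/s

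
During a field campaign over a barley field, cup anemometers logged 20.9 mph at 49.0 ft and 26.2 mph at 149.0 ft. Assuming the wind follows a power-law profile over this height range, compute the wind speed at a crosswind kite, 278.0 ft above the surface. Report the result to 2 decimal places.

First find α: α = ln(V₂/V₁)/ln(z₂/z₁) = ln(26.2/20.9)/ln(149.0/49.0) = 0.22601/1.11213 = 0.2032
Extrapolate from 149.0 ft to 278.0 ft: V₃ = 26.2 × (278.0/149.0)^0.2032 = 26.2 × 1.1351 = 29.7404 mph

29.74 mph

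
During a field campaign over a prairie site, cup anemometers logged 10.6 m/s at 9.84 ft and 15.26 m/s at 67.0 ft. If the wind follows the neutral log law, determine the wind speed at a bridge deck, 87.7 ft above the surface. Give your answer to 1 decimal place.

15.9 m/s

Log law: V ∝ ln(z/z₀). From the pair, with r = V₁/V₂ = 0.69463,
ln z₀ = (ln z₁ − r·ln z₂)/(1 − r) = (2.2865 − 0.69463×4.2047)/0.30537 = -2.0769 → z₀ = 0.1253 ft
V₃ = V₁ · ln(z₃/z₀)/ln(z₁/z₀) = 10.6 × 6.5508/4.3634 = 15.9140 m/s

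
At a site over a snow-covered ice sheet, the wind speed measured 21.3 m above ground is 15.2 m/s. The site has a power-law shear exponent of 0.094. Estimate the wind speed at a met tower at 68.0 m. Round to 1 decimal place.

Power-law profile: V₂ = V₁ · (z₂/z₁)^α
V₂ = 15.2 × (68.0/21.3)^0.094 = 15.2 × (3.1925)^0.094
    = 15.2 × 1.1153 = 16.9524 m/s

17.0 m/s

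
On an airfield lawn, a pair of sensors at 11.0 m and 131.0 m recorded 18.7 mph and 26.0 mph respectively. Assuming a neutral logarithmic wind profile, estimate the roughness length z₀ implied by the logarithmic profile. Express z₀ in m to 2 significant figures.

Log law: V(z) ∝ ln(z/z₀). With r = V₁/V₂ = 18.7/26.0 = 0.71923,
r · ln(z₂/z₀) = ln(z₁/z₀) ⇒ ln z₀ = (ln z₁ − r·ln z₂)/(1 − r)
ln z₀ = (2.39790 − 0.71923×4.87520) / 0.28077 = -3.9481
z₀ = exp(-3.9481) = 0.01929 m

z₀ ≈ 0.019 m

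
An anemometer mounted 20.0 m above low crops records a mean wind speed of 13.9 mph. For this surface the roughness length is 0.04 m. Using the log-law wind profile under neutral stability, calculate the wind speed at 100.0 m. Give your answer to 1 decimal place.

Log law: V(z) ∝ ln(z/z₀), so V₂/V₁ = ln(z₂/z₀) / ln(z₁/z₀).
ln(100.0/0.04) = 7.8240, ln(20.0/0.04) = 6.2146
V₂ = 13.9 × 7.8240/6.2146 = 13.9 × 1.2590 = 17.4998 mph

17.5 mph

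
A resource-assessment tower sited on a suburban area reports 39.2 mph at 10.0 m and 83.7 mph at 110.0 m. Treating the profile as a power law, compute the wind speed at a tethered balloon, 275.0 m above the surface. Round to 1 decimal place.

111.8 mph

First find α: α = ln(V₂/V₁)/ln(z₂/z₁) = ln(83.7/39.2)/ln(110.0/10.0) = 0.75856/2.39790 = 0.3163
Extrapolate from 110.0 m to 275.0 m: V₃ = 83.7 × (275.0/110.0)^0.3163 = 83.7 × 1.3362 = 111.8438 mph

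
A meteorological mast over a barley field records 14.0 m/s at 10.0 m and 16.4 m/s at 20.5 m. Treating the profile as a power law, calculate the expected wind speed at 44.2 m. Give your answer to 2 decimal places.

First find α: α = ln(V₂/V₁)/ln(z₂/z₁) = ln(16.4/14.0)/ln(20.5/10.0) = 0.15822/0.71784 = 0.2204
Extrapolate from 20.5 m to 44.2 m: V₃ = 16.4 × (44.2/20.5)^0.2204 = 16.4 × 1.1845 = 19.4263 m/s

19.43 m/s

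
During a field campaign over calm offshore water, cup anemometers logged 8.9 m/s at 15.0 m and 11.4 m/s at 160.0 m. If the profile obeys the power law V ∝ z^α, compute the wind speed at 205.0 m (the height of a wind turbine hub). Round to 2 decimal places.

11.70 m/s

First find α: α = ln(V₂/V₁)/ln(z₂/z₁) = ln(11.4/8.9)/ln(160.0/15.0) = 0.24756/2.36712 = 0.1046
Extrapolate from 160.0 m to 205.0 m: V₃ = 11.4 × (205.0/160.0)^0.1046 = 11.4 × 1.0263 = 11.6993 m/s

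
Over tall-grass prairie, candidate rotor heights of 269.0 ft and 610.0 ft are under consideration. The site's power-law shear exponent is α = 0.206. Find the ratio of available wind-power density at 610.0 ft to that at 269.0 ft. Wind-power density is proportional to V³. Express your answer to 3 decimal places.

1.659

Speed ratio: V_B/V_A = (z_B/z_A)^α = (610.0/269.0)^0.206 = (2.2677)^0.206 = 1.18372
Power-density ratio: P_B/P_A = (V_B/V_A)³ = (1.18372)³ = 1.65862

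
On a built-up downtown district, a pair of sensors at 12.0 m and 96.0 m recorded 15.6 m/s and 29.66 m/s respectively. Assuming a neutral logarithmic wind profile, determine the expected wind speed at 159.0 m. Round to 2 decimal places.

33.07 m/s

Log law: V ∝ ln(z/z₀). From the pair, with r = V₁/V₂ = 0.52596,
ln z₀ = (ln z₁ − r·ln z₂)/(1 − r) = (2.4849 − 0.52596×4.5643)/0.47404 = 0.1777 → z₀ = 1.194 m
V₃ = V₁ · ln(z₃/z₀)/ln(z₁/z₀) = 15.6 × 4.8912/2.3072 = 33.0715 m/s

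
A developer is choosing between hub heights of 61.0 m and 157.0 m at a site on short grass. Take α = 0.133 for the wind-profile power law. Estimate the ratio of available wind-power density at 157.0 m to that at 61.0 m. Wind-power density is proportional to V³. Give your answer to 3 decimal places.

1.458

Speed ratio: V_B/V_A = (z_B/z_A)^α = (157.0/61.0)^0.133 = (2.5738)^0.133 = 1.13398
Power-density ratio: P_B/P_A = (V_B/V_A)³ = (1.13398)³ = 1.45820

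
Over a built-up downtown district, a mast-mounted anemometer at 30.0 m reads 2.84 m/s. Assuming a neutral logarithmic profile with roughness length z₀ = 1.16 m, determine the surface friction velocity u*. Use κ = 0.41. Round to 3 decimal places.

Log law: V(z) = (u*/κ) · ln(z/z₀) ⇒ u* = κ · V / ln(z/z₀)
u* = 0.41 × 2.84 / ln(30.0/1.16) = 0.41 × 2.84 / 3.2528
   = 1.1644 / 3.2528 = 0.3580 m/s

u* ≈ 0.358 m/s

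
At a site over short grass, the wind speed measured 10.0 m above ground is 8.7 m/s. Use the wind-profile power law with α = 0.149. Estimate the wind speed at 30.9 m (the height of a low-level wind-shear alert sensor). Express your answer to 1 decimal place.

Power-law profile: V₂ = V₁ · (z₂/z₁)^α
V₂ = 8.7 × (30.9/10.0)^0.149 = 8.7 × (3.0900)^0.149
    = 8.7 × 1.1831 = 10.2926 m/s

10.3 m/s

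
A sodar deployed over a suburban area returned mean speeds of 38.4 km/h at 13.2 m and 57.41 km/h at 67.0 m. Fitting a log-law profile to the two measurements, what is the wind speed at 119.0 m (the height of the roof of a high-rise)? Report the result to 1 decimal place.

64.1 km/h

Log law: V ∝ ln(z/z₀). From the pair, with r = V₁/V₂ = 0.66887,
ln z₀ = (ln z₁ − r·ln z₂)/(1 − r) = (2.5802 − 0.66887×4.2047)/0.33113 = -0.7012 → z₀ = 0.4960 m
V₃ = V₁ · ln(z₃/z₀)/ln(z₁/z₀) = 38.4 × 5.4803/3.2814 = 64.1321 km/h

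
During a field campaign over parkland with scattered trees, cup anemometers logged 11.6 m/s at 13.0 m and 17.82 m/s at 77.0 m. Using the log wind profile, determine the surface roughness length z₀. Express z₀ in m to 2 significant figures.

z₀ ≈ 0.47 m

Log law: V(z) ∝ ln(z/z₀). With r = V₁/V₂ = 11.6/17.82 = 0.65095,
r · ln(z₂/z₀) = ln(z₁/z₀) ⇒ ln z₀ = (ln z₁ − r·ln z₂)/(1 − r)
ln z₀ = (2.56495 − 0.65095×4.34381) / 0.34905 = -0.7525
z₀ = exp(-0.7525) = 0.4712 m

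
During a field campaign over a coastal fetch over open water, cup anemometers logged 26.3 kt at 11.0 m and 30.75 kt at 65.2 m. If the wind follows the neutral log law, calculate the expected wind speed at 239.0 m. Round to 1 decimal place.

Log law: V ∝ ln(z/z₀). From the pair, with r = V₁/V₂ = 0.85528,
ln z₀ = (ln z₁ − r·ln z₂)/(1 − r) = (2.3979 − 0.85528×4.1775)/0.14472 = -8.1195 → z₀ = 0.0002977 m
V₃ = V₁ · ln(z₃/z₀)/ln(z₁/z₀) = 26.3 × 13.5960/10.5174 = 33.9983 kt

34.0 kt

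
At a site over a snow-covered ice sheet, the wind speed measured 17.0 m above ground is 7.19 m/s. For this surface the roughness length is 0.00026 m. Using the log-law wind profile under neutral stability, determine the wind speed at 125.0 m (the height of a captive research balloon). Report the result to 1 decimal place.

Log law: V(z) ∝ ln(z/z₀), so V₂/V₁ = ln(z₂/z₀) / ln(z₁/z₀).
ln(125.0/0.00026) = 13.0831, ln(17.0/0.00026) = 11.0880
V₂ = 7.19 × 13.0831/11.0880 = 7.19 × 1.1799 = 8.4837 m/s

8.5 m/s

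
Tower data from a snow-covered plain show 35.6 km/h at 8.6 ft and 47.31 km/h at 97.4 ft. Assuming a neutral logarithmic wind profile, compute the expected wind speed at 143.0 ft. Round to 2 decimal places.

49.16 km/h

Log law: V ∝ ln(z/z₀). From the pair, with r = V₁/V₂ = 0.75248,
ln z₀ = (ln z₁ − r·ln z₂)/(1 − r) = (2.1518 − 0.75248×4.5788)/0.24752 = -5.2268 → z₀ = 0.005370 ft
V₃ = V₁ · ln(z₃/z₀)/ln(z₁/z₀) = 35.6 × 10.1897/7.3786 = 49.1628 km/h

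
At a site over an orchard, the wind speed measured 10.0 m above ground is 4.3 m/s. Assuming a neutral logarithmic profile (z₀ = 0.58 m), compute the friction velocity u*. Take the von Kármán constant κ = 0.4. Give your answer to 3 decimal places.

u* ≈ 0.604 m/s

Log law: V(z) = (u*/κ) · ln(z/z₀) ⇒ u* = κ · V / ln(z/z₀)
u* = 0.4 × 4.3 / ln(10.0/0.58) = 0.4 × 4.3 / 2.8473
   = 1.7200 / 2.8473 = 0.6041 m/s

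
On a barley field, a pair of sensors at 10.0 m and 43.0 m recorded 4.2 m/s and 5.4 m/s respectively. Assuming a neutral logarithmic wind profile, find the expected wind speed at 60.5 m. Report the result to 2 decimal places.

Log law: V ∝ ln(z/z₀). From the pair, with r = V₁/V₂ = 0.77778,
ln z₀ = (ln z₁ − r·ln z₂)/(1 − r) = (2.3026 − 0.77778×3.7612)/0.22222 = -2.8026 → z₀ = 0.06065 m
V₃ = V₁ · ln(z₃/z₀)/ln(z₁/z₀) = 4.2 × 6.9052/5.1052 = 5.6809 m/s

5.68 m/s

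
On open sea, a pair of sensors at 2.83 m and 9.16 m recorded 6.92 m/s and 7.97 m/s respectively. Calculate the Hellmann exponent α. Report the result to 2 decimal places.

Power law: V₂/V₁ = (z₂/z₁)^α ⇒ α = ln(V₂/V₁) / ln(z₂/z₁)
α = ln(7.97/6.92) / ln(9.16/2.83) = ln(1.1517) / ln(3.2367)
  = 0.14127 / 1.17457 = 0.12027

α ≈ 0.12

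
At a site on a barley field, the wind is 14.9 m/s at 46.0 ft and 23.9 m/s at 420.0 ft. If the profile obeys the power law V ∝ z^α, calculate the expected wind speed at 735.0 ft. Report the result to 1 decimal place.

26.9 m/s

First find α: α = ln(V₂/V₁)/ln(z₂/z₁) = ln(23.9/14.9)/ln(420.0/46.0) = 0.47252/2.21161 = 0.2137
Extrapolate from 420.0 ft to 735.0 ft: V₃ = 23.9 × (735.0/420.0)^0.2137 = 23.9 × 1.1270 = 26.9354 m/s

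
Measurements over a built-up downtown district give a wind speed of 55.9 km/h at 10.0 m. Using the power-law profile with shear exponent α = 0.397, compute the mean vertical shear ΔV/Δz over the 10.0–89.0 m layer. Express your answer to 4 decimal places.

Power law: V₂ = V₁ · (z₂/z₁)^α = 55.9 × (8.9000)^0.397 = 133.1434 km/h
ΔV/Δz = (133.1434 − 55.9)/(89.0 − 10.0) = 77.2434/79.0000 = 0.97776 km/h/m

0.9778 km/h/m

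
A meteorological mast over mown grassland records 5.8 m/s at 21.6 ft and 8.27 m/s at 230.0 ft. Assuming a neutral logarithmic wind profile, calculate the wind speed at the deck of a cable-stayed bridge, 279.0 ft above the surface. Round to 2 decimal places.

8.47 m/s

Log law: V ∝ ln(z/z₀). From the pair, with r = V₁/V₂ = 0.70133,
ln z₀ = (ln z₁ − r·ln z₂)/(1 − r) = (3.0727 − 0.70133×5.4381)/0.29867 = -2.4817 → z₀ = 0.08360 ft
V₃ = V₁ · ln(z₃/z₀)/ln(z₁/z₀) = 5.8 × 8.1129/5.5543 = 8.4717 m/s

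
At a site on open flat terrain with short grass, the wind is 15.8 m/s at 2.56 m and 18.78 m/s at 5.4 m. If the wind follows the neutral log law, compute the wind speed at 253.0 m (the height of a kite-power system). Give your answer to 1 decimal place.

34.1 m/s

Log law: V ∝ ln(z/z₀). From the pair, with r = V₁/V₂ = 0.84132,
ln z₀ = (ln z₁ − r·ln z₂)/(1 − r) = (0.9400 − 0.84132×1.6864)/0.15868 = -3.0174 → z₀ = 0.04893 m
V₃ = V₁ · ln(z₃/z₀)/ln(z₁/z₀) = 15.8 × 8.5508/3.9574 = 34.1393 m/s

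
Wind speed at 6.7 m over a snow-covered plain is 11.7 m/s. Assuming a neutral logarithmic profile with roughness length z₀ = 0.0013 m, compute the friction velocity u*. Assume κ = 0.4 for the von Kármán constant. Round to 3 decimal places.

u* ≈ 0.548 m/s

Log law: V(z) = (u*/κ) · ln(z/z₀) ⇒ u* = κ · V / ln(z/z₀)
u* = 0.4 × 11.7 / ln(6.7/0.0013) = 0.4 × 11.7 / 8.5475
   = 4.6800 / 8.5475 = 0.5475 m/s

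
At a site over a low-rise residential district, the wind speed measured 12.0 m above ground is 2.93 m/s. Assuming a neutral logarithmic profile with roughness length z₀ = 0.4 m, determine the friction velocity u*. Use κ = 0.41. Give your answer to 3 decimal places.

Log law: V(z) = (u*/κ) · ln(z/z₀) ⇒ u* = κ · V / ln(z/z₀)
u* = 0.41 × 2.93 / ln(12.0/0.4) = 0.41 × 2.93 / 3.4012
   = 1.2013 / 3.4012 = 0.3532 m/s

u* ≈ 0.353 m/s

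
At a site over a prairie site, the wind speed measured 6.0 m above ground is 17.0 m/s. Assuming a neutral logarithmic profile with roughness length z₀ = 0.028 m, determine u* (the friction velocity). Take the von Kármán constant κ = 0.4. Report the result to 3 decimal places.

u* ≈ 1.267 m/s

Log law: V(z) = (u*/κ) · ln(z/z₀) ⇒ u* = κ · V / ln(z/z₀)
u* = 0.4 × 17.0 / ln(6.0/0.028) = 0.4 × 17.0 / 5.3673
   = 6.8000 / 5.3673 = 1.2669 m/s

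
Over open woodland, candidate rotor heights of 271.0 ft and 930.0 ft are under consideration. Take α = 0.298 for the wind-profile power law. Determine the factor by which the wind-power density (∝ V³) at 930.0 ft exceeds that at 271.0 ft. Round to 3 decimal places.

3.011

Speed ratio: V_B/V_A = (z_B/z_A)^α = (930.0/271.0)^0.298 = (3.4317)^0.298 = 1.44405
Power-density ratio: P_B/P_A = (V_B/V_A)³ = (1.44405)³ = 3.01127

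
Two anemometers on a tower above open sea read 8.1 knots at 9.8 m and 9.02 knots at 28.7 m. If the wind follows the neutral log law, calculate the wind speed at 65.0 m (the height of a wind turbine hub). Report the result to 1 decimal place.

Log law: V ∝ ln(z/z₀). From the pair, with r = V₁/V₂ = 0.89800,
ln z₀ = (ln z₁ − r·ln z₂)/(1 − r) = (2.2824 − 0.89800×3.3569)/0.10200 = -7.1780 → z₀ = 0.0007632 m
V₃ = V₁ · ln(z₃/z₀)/ln(z₁/z₀) = 8.1 × 11.3524/9.4604 = 9.7199 knots

9.7 knots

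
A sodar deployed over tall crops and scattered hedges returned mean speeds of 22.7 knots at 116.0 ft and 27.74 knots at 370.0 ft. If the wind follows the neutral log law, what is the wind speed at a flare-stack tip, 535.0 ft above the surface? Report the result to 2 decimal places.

Log law: V ∝ ln(z/z₀). From the pair, with r = V₁/V₂ = 0.81831,
ln z₀ = (ln z₁ − r·ln z₂)/(1 − r) = (4.7536 − 0.81831×5.9135)/0.18169 = -0.4706 → z₀ = 0.6246 ft
V₃ = V₁ · ln(z₃/z₀)/ln(z₁/z₀) = 22.7 × 6.7529/5.2242 = 29.3423 knots

29.34 knots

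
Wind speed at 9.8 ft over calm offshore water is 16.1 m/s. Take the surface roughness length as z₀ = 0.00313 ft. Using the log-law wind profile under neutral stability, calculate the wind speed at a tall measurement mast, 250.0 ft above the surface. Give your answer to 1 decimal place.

Log law: V(z) ∝ ln(z/z₀), so V₂/V₁ = ln(z₂/z₀) / ln(z₁/z₀).
ln(250.0/0.00313) = 11.2882, ln(9.8/0.00313) = 8.0491
V₂ = 16.1 × 11.2882/8.0491 = 16.1 × 1.4024 = 22.5789 m/s

22.6 m/s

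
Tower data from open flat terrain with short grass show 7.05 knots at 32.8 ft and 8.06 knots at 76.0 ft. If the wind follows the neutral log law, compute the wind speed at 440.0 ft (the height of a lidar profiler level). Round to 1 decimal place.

10.2 knots

Log law: V ∝ ln(z/z₀). From the pair, with r = V₁/V₂ = 0.87469,
ln z₀ = (ln z₁ − r·ln z₂)/(1 − r) = (3.4904 − 0.87469×4.3307)/0.12531 = -2.3751 → z₀ = 0.09301 ft
V₃ = V₁ · ln(z₃/z₀)/ln(z₁/z₀) = 7.05 × 8.4618/5.8655 = 10.1707 knots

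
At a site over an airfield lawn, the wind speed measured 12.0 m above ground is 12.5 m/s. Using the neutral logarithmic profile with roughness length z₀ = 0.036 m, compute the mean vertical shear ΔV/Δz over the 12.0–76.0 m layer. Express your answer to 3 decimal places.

0.062 m/s/m

Log law: V₂ = V₁ · ln(z₂/z₀)/ln(z₁/z₀) = 12.5 × 7.6550/5.8091 = 16.4718 m/s
ΔV/Δz = (16.4718 − 12.5)/(76.0 − 12.0) = 3.9718/64.0000 = 0.06206 m/s/m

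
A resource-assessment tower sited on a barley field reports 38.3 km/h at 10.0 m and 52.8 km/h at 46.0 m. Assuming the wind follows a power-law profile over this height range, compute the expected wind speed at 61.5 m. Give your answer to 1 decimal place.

56.1 km/h

First find α: α = ln(V₂/V₁)/ln(z₂/z₁) = ln(52.8/38.3)/ln(46.0/10.0) = 0.32106/1.52606 = 0.2104
Extrapolate from 46.0 m to 61.5 m: V₃ = 52.8 × (61.5/46.0)^0.2104 = 52.8 × 1.0630 = 56.1264 km/h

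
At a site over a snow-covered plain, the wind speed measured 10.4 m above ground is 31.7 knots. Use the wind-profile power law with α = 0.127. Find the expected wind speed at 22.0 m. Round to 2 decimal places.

34.86 knots

Power-law profile: V₂ = V₁ · (z₂/z₁)^α
V₂ = 31.7 × (22.0/10.4)^0.127 = 31.7 × (2.1154)^0.127
    = 31.7 × 1.0998 = 34.8645 knots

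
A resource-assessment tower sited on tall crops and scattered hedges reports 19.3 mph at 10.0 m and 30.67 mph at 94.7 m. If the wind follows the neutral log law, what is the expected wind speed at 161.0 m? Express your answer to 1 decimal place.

Log law: V ∝ ln(z/z₀). From the pair, with r = V₁/V₂ = 0.62928,
ln z₀ = (ln z₁ − r·ln z₂)/(1 − r) = (2.3026 − 0.62928×4.5507)/0.37072 = -1.5135 → z₀ = 0.2201 m
V₃ = V₁ · ln(z₃/z₀)/ln(z₁/z₀) = 19.3 × 6.5949/3.8161 = 33.3540 mph

33.4 mph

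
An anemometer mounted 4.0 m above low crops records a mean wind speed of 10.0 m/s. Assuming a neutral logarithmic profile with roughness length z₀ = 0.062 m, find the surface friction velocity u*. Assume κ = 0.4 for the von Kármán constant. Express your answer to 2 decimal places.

Log law: V(z) = (u*/κ) · ln(z/z₀) ⇒ u* = κ · V / ln(z/z₀)
u* = 0.4 × 10.0 / ln(4.0/0.062) = 0.4 × 10.0 / 4.1669
   = 4.0000 / 4.1669 = 0.9599 m/s

u* ≈ 0.96 m/s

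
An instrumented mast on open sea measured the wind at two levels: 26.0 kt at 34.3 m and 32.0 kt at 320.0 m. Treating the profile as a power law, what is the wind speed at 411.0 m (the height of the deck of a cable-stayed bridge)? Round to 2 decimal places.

32.75 kt

First find α: α = ln(V₂/V₁)/ln(z₂/z₁) = ln(32.0/26.0)/ln(320.0/34.3) = 0.20764/2.23318 = 0.0930
Extrapolate from 320.0 m to 411.0 m: V₃ = 32.0 × (411.0/320.0)^0.0930 = 32.0 × 1.0235 = 32.7534 kt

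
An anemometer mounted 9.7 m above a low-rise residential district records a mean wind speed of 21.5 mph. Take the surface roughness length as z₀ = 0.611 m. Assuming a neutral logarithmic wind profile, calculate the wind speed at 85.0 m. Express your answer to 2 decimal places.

38.38 mph

Log law: V(z) ∝ ln(z/z₀), so V₂/V₁ = ln(z₂/z₀) / ln(z₁/z₀).
ln(85.0/0.611) = 4.9353, ln(9.7/0.611) = 2.7648
V₂ = 21.5 × 4.9353/2.7648 = 21.5 × 1.7851 = 38.3788 mph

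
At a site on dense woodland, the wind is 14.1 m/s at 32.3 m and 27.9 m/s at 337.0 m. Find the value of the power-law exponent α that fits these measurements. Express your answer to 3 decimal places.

Power law: V₂/V₁ = (z₂/z₁)^α ⇒ α = ln(V₂/V₁) / ln(z₂/z₁)
α = ln(27.9/14.1) / ln(337.0/32.3) = ln(1.9787) / ln(10.4334)
  = 0.68245 / 2.34502 = 0.29102

α ≈ 0.291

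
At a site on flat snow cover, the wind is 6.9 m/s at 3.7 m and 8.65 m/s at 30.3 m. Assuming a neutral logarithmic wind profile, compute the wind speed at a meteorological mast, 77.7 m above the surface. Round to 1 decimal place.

9.4 m/s

Log law: V ∝ ln(z/z₀). From the pair, with r = V₁/V₂ = 0.79769,
ln z₀ = (ln z₁ − r·ln z₂)/(1 − r) = (1.3083 − 0.79769×3.4111)/0.20231 = -6.9828 → z₀ = 0.0009277 m
V₃ = V₁ · ln(z₃/z₀)/ln(z₁/z₀) = 6.9 × 11.3356/8.2911 = 9.4337 m/s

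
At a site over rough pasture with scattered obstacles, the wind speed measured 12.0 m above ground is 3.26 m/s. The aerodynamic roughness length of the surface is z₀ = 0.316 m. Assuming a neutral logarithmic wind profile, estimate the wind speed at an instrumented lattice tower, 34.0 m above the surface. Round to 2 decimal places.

4.19 m/s

Log law: V(z) ∝ ln(z/z₀), so V₂/V₁ = ln(z₂/z₀) / ln(z₁/z₀).
ln(34.0/0.316) = 4.6784, ln(12.0/0.316) = 3.6369
V₂ = 3.26 × 4.6784/3.6369 = 3.26 × 1.2864 = 4.1935 m/s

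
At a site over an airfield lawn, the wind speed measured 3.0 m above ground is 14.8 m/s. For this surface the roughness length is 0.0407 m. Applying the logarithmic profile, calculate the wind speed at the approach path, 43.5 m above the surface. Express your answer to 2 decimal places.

24.00 m/s

Log law: V(z) ∝ ln(z/z₀), so V₂/V₁ = ln(z₂/z₀) / ln(z₁/z₀).
ln(43.5/0.0407) = 6.9743, ln(3.0/0.0407) = 4.3001
V₂ = 14.8 × 6.9743/4.3001 = 14.8 × 1.6219 = 24.0037 m/s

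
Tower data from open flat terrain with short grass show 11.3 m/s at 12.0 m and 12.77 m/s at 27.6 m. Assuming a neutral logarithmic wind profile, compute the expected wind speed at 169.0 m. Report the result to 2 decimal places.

15.97 m/s

Log law: V ∝ ln(z/z₀). From the pair, with r = V₁/V₂ = 0.88489,
ln z₀ = (ln z₁ − r·ln z₂)/(1 − r) = (2.4849 − 0.88489×3.3178)/0.11511 = -3.9177 → z₀ = 0.01989 m
V₃ = V₁ · ln(z₃/z₀)/ln(z₁/z₀) = 11.3 × 9.0476/6.4026 = 15.9681 m/s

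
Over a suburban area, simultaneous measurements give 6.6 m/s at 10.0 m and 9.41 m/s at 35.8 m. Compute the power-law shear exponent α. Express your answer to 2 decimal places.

α ≈ 0.28

Power law: V₂/V₁ = (z₂/z₁)^α ⇒ α = ln(V₂/V₁) / ln(z₂/z₁)
α = ln(9.41/6.6) / ln(35.8/10.0) = ln(1.4258) / ln(3.5800)
  = 0.35470 / 1.27536 = 0.27812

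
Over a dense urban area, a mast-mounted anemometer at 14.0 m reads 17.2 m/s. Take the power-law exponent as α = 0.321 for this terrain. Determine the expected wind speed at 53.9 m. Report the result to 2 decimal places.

26.51 m/s

Power-law profile: V₂ = V₁ · (z₂/z₁)^α
V₂ = 17.2 × (53.9/14.0)^0.321 = 17.2 × (3.8500)^0.321
    = 17.2 × 1.5415 = 26.5132 m/s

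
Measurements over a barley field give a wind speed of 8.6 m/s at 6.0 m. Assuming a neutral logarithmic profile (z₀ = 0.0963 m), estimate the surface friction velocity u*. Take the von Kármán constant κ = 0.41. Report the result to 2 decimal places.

u* ≈ 0.85 m/s

Log law: V(z) = (u*/κ) · ln(z/z₀) ⇒ u* = κ · V / ln(z/z₀)
u* = 0.41 × 8.6 / ln(6.0/0.0963) = 0.41 × 8.6 / 4.1320
   = 3.5260 / 4.1320 = 0.8533 m/s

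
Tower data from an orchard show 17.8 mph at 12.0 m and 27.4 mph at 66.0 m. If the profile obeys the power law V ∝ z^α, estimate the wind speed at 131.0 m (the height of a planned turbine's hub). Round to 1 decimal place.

First find α: α = ln(V₂/V₁)/ln(z₂/z₁) = ln(27.4/17.8)/ln(66.0/12.0) = 0.43134/1.70475 = 0.2530
Extrapolate from 66.0 m to 131.0 m: V₃ = 27.4 × (131.0/66.0)^0.2530 = 27.4 × 1.1894 = 32.5899 mph

32.6 mph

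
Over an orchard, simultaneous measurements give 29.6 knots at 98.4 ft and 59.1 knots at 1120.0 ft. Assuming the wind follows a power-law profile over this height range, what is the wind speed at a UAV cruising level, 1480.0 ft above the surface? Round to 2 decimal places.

First find α: α = ln(V₂/V₁)/ln(z₂/z₁) = ln(59.1/29.6)/ln(1120.0/98.4) = 0.69146/2.43204 = 0.2843
Extrapolate from 1120.0 ft to 1480.0 ft: V₃ = 59.1 × (1480.0/1120.0)^0.2843 = 59.1 × 1.0825 = 63.9737 knots

63.97 knots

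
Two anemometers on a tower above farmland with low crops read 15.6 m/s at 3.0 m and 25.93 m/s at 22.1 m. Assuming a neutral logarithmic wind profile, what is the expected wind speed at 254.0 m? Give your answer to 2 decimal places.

Log law: V ∝ ln(z/z₀). From the pair, with r = V₁/V₂ = 0.60162,
ln z₀ = (ln z₁ − r·ln z₂)/(1 − r) = (1.0986 − 0.60162×3.0956)/0.39838 = -1.9171 → z₀ = 0.1470 m
V₃ = V₁ · ln(z₃/z₀)/ln(z₁/z₀) = 15.6 × 7.4545/3.0157 = 38.5608 m/s

38.56 m/s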